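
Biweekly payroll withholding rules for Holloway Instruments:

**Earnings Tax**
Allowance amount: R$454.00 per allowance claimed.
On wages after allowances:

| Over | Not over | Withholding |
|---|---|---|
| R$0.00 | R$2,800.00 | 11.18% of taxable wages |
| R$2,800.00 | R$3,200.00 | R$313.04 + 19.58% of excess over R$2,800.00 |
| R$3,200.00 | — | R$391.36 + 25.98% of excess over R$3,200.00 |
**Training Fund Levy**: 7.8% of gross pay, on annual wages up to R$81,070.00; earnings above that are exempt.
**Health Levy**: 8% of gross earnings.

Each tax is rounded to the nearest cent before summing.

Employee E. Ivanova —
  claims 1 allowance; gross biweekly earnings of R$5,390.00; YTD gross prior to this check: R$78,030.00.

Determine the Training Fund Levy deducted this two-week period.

Training Fund Levy: cap R$81,070.00 − YTD R$78,030.00 = R$3,040.00 subject; 7.8% × R$3,040.00 = R$237.12

R$237.12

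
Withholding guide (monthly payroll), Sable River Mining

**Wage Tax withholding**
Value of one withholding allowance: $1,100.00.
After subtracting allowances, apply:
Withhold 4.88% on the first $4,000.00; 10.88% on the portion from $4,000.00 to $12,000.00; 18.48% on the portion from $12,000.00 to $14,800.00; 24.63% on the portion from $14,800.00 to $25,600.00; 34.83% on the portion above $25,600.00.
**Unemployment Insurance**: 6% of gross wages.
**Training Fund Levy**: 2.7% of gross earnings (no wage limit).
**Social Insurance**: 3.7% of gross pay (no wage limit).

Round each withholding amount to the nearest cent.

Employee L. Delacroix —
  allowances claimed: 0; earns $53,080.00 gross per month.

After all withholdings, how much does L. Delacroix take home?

$32,683.72

Wage Tax: taxable = $53,080.00
  $4,243.08 + 34.83% × ($53,080.00 − $25,600.00) = $4,243.08 + 34.83% × $27,480.00 = $13,814.36
Unemployment Insurance: 6% × $53,080.00 = $3,184.80
Training Fund Levy: 2.7% × $53,080.00 = $1,433.16
Social Insurance: 3.7% × $53,080.00 = $1,963.96
Total withheld: $13,814.36 + $3,184.80 + $1,433.16 + $1,963.96 = $20,396.28
Net pay: $53,080.00 − $20,396.28 = $32,683.72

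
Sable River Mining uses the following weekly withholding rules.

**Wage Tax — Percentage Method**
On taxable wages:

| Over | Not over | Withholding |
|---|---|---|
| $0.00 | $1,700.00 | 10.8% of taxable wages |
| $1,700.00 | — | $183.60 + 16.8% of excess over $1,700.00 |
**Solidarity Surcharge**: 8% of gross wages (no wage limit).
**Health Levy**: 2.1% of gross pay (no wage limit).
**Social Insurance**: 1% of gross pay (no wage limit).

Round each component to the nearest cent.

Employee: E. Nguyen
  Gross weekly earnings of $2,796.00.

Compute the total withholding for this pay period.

Wage Tax: taxable = $2,796.00
  $183.60 + 16.8% × ($2,796.00 − $1,700.00) = $183.60 + 16.8% × $1,096.00 = $367.73
Solidarity Surcharge: 8% × $2,796.00 = $223.68
Health Levy: 2.1% × $2,796.00 = $58.72
Social Insurance: 1% × $2,796.00 = $27.96
Total: $367.73 + $223.68 + $58.72 + $27.96 = $678.09

$678.09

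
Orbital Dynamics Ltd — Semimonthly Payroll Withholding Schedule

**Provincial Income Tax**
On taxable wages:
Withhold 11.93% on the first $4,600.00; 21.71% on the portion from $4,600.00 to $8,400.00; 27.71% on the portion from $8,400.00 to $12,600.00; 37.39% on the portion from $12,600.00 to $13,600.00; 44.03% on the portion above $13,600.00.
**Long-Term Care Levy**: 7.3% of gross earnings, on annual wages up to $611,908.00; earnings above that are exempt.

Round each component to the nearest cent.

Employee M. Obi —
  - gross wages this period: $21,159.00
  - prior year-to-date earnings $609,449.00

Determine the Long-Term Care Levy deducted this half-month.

Long-Term Care Levy: cap $611,908.00 − YTD $609,449.00 = $2,459.00 subject; 7.3% × $2,459.00 = $179.51

$179.51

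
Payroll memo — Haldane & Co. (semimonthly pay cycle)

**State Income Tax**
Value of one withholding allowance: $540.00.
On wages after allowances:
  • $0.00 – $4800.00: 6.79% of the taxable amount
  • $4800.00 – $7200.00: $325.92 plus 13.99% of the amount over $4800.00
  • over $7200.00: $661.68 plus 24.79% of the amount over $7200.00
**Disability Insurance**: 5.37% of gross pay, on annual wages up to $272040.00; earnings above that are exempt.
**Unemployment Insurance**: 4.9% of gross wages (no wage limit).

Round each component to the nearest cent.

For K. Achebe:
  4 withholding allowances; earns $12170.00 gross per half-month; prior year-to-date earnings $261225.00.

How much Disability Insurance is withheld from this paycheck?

$580.77

Disability Insurance: cap $272040.00 − YTD $261225.00 = $10815.00 subject; 5.37% × $10815.00 = $580.77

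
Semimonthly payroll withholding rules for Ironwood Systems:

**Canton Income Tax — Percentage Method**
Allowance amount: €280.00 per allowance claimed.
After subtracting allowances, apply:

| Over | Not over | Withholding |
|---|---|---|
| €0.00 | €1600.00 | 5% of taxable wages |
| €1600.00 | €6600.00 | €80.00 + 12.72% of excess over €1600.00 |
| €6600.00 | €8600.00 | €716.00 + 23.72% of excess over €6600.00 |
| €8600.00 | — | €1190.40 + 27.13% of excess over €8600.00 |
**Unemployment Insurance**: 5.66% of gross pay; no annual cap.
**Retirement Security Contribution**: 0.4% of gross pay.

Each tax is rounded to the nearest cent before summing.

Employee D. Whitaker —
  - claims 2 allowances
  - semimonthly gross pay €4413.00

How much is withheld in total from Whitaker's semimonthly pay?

€634.01

Canton Income Tax: taxable = €4413.00 − 2×€280.00 = €3853.00
  €80.00 + 12.72% × (€3853.00 − €1600.00) = €80.00 + 12.72% × €2253.00 = €366.58
Unemployment Insurance: 5.66% × €4413.00 = €249.78
Retirement Security Contribution: 0.4% × €4413.00 = €17.65
Total: €366.58 + €249.78 + €17.65 = €634.01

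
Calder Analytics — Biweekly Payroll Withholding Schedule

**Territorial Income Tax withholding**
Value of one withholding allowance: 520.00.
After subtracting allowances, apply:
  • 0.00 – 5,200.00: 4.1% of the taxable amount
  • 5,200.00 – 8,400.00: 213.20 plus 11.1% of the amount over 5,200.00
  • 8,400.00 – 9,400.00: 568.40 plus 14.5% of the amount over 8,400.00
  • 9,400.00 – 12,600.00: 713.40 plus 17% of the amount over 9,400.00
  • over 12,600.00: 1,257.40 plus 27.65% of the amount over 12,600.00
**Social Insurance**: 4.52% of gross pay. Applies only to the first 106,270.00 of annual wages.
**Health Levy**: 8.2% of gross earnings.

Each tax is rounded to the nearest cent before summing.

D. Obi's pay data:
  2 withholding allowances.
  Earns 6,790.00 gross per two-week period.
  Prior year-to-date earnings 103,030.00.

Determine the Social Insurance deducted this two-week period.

146.45

Social Insurance: cap 106,270.00 − YTD 103,030.00 = 3,240.00 subject; 4.52% × 3,240.00 = 146.45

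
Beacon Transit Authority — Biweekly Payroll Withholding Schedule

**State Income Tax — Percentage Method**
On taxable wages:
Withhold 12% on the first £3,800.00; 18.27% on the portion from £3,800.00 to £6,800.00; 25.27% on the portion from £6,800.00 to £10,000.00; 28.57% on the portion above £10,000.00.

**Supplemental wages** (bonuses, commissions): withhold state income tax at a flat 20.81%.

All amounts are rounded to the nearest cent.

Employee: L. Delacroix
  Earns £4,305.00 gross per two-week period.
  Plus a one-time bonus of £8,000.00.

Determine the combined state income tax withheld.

State Income Tax: taxable = £4,305.00
  £456.00 + 18.27% × (£4,305.00 − £3,800.00) = £456.00 + 18.27% × £505.00 = £548.26
Supplemental (20.81% flat on bonus): 20.81% × £8,000.00 = £1,664.80
Total state income tax: £548.26 + £1,664.80 = £2,213.06

£2,213.06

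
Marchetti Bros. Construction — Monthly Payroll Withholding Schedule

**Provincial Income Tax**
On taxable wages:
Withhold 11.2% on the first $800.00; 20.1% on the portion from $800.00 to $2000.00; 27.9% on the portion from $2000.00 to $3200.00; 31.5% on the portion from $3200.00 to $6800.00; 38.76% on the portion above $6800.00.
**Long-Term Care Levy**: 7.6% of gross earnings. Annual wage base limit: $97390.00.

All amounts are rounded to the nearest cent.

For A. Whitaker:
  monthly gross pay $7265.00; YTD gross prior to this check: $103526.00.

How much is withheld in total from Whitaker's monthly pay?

Provincial Income Tax: taxable = $7265.00
  $1799.60 + 38.76% × ($7265.00 − $6800.00) = $1799.60 + 38.76% × $465.00 = $1979.83
Long-Term Care Levy: YTD $103526.00 ≥ cap $97390.00 → $0.00
Total: $1979.83 + $0.00 = $1979.83

$1979.83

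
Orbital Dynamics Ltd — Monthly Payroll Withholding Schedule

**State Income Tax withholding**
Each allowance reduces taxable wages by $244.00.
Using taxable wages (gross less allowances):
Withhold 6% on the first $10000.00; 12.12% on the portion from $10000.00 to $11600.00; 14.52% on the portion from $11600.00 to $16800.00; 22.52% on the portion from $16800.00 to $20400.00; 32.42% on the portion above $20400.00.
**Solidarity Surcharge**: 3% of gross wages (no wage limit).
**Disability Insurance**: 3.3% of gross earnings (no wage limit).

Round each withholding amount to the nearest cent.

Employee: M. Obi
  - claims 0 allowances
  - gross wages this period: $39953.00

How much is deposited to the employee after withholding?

State Income Tax: taxable = $39953.00
  $2359.68 + 32.42% × ($39953.00 − $20400.00) = $2359.68 + 32.42% × $19553.00 = $8698.76
Solidarity Surcharge: 3% × $39953.00 = $1198.59
Disability Insurance: 3.3% × $39953.00 = $1318.45
Total withheld: $8698.76 + $1198.59 + $1318.45 = $11215.80
Net pay: $39953.00 − $11215.80 = $28737.20

$28737.20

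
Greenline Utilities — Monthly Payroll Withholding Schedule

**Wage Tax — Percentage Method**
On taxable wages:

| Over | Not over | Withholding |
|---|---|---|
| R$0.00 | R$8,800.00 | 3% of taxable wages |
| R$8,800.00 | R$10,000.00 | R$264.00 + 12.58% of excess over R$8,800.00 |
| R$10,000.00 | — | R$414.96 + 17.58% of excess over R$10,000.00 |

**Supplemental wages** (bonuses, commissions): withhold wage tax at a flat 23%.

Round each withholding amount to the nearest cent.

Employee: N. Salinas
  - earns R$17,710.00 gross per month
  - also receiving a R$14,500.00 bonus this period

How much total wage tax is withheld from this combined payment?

Wage Tax: taxable = R$17,710.00
  R$414.96 + 17.58% × (R$17,710.00 − R$10,000.00) = R$414.96 + 17.58% × R$7,710.00 = R$1,770.38
Supplemental (23% flat on bonus): 23% × R$14,500.00 = R$3,335.00
Total wage tax: R$1,770.38 + R$3,335.00 = R$5,105.38

R$5,105.38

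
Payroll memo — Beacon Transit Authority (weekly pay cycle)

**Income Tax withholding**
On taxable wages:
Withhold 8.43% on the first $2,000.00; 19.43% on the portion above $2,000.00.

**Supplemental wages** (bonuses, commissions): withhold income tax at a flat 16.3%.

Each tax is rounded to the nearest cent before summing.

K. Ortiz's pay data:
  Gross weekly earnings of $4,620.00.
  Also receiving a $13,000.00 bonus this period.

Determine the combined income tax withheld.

Income Tax: taxable = $4,620.00
  $168.60 + 19.43% × ($4,620.00 − $2,000.00) = $168.60 + 19.43% × $2,620.00 = $677.67
Supplemental (16.3% flat on bonus): 16.3% × $13,000.00 = $2,119.00
Total income tax: $677.67 + $2,119.00 = $2,796.67

$2,796.67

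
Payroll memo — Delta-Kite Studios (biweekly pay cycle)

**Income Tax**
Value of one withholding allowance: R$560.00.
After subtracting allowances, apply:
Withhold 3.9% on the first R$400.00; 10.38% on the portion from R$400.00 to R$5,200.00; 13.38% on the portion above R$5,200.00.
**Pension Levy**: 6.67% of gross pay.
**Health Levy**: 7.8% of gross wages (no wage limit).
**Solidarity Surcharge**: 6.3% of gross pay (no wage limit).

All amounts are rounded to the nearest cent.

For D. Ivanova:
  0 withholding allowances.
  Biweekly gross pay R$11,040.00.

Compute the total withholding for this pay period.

Income Tax: taxable = R$11,040.00
  R$513.84 + 13.38% × (R$11,040.00 − R$5,200.00) = R$513.84 + 13.38% × R$5,840.00 = R$1,295.23
Pension Levy: 6.67% × R$11,040.00 = R$736.37
Health Levy: 7.8% × R$11,040.00 = R$861.12
Solidarity Surcharge: 6.3% × R$11,040.00 = R$695.52
Total: R$1,295.23 + R$736.37 + R$861.12 + R$695.52 = R$3,588.24

R$3,588.24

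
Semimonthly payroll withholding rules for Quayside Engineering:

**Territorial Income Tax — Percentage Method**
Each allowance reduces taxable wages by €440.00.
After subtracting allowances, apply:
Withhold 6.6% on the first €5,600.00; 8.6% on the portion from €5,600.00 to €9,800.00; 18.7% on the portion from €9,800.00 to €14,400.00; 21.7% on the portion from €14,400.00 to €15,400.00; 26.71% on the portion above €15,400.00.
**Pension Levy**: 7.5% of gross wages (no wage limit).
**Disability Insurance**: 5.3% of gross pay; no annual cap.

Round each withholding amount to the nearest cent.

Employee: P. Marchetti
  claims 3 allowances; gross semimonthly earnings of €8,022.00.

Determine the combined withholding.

€1,491.19

Territorial Income Tax: taxable = €8,022.00 − 3×€440.00 = €6,702.00
  €369.60 + 8.6% × (€6,702.00 − €5,600.00) = €369.60 + 8.6% × €1,102.00 = €464.37
Pension Levy: 7.5% × €8,022.00 = €601.65
Disability Insurance: 5.3% × €8,022.00 = €425.17
Total: €464.37 + €601.65 + €425.17 = €1,491.19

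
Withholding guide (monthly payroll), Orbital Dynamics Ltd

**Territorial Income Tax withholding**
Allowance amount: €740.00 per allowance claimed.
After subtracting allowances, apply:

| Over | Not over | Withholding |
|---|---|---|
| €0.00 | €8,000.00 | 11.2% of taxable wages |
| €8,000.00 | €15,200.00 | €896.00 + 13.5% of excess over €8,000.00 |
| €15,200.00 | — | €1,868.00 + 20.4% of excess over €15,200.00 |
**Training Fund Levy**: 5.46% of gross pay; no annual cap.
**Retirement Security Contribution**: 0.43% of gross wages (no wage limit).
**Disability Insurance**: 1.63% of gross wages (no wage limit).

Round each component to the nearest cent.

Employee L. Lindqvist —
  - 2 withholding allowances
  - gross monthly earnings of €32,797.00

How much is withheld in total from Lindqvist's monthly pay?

€7,622.21

Territorial Income Tax: taxable = €32,797.00 − 2×€740.00 = €31,317.00
  €1,868.00 + 20.4% × (€31,317.00 − €15,200.00) = €1,868.00 + 20.4% × €16,117.00 = €5,155.87
Training Fund Levy: 5.46% × €32,797.00 = €1,790.72
Retirement Security Contribution: 0.43% × €32,797.00 = €141.03
Disability Insurance: 1.63% × €32,797.00 = €534.59
Total: €5,155.87 + €1,790.72 + €141.03 + €534.59 = €7,622.21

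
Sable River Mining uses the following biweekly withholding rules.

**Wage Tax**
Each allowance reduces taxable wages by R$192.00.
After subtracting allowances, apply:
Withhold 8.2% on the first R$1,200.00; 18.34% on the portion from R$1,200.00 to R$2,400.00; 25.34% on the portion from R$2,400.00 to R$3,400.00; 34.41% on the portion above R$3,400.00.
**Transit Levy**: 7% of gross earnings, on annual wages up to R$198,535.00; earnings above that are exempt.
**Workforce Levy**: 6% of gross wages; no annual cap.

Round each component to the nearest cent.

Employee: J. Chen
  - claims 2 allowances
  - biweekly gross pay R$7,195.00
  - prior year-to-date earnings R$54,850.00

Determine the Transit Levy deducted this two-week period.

Transit Levy: 7% × R$7,195.00 = R$503.65

R$503.65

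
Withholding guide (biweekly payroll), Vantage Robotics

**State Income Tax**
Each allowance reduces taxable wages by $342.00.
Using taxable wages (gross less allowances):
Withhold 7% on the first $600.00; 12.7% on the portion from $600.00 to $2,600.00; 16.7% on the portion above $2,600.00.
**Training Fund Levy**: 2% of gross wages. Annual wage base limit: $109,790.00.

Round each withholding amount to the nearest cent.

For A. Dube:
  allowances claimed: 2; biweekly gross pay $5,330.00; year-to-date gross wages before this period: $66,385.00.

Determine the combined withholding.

$744.28

State Income Tax: taxable = $5,330.00 − 2×$342.00 = $4,646.00
  $296.00 + 16.7% × ($4,646.00 − $2,600.00) = $296.00 + 16.7% × $2,046.00 = $637.68
Training Fund Levy: 2% × $5,330.00 = $106.60
Total: $637.68 + $106.60 = $744.28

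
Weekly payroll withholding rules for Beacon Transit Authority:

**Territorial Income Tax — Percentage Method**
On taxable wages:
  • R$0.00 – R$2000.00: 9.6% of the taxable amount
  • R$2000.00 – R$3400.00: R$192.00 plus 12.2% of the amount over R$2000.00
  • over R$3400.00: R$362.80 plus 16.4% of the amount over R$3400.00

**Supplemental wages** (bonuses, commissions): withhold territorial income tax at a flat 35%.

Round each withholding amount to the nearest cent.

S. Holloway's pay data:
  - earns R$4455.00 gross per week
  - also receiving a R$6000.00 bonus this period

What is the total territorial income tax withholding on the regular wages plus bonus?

R$2635.82

Territorial Income Tax: taxable = R$4455.00
  R$362.80 + 16.4% × (R$4455.00 − R$3400.00) = R$362.80 + 16.4% × R$1055.00 = R$535.82
Supplemental (35% flat on bonus): 35% × R$6000.00 = R$2100.00
Total territorial income tax: R$535.82 + R$2100.00 = R$2635.82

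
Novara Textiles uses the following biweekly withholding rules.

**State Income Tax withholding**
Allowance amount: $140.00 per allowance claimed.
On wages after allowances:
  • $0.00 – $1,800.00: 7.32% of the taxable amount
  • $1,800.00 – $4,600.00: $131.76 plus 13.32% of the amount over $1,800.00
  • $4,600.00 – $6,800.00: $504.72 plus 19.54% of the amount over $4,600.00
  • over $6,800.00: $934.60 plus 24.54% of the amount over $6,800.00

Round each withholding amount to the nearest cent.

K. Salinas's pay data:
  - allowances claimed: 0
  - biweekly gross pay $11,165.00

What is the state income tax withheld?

State Income Tax: taxable = $11,165.00
  $934.60 + 24.54% × ($11,165.00 − $6,800.00) = $934.60 + 24.54% × $4,365.00 = $2,005.77

$2,005.77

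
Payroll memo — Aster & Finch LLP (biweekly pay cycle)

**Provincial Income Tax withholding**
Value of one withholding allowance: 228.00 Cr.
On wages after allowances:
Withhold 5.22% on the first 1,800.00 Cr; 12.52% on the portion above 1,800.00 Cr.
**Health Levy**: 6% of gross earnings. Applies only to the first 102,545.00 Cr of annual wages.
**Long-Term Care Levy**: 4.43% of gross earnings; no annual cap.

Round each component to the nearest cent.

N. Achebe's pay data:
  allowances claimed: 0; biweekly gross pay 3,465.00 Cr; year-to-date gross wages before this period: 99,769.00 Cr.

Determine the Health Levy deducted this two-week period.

Health Levy: cap 102,545.00 Cr − YTD 99,769.00 Cr = 2,776.00 Cr subject; 6% × 2,776.00 Cr = 166.56 Cr

166.56 Cr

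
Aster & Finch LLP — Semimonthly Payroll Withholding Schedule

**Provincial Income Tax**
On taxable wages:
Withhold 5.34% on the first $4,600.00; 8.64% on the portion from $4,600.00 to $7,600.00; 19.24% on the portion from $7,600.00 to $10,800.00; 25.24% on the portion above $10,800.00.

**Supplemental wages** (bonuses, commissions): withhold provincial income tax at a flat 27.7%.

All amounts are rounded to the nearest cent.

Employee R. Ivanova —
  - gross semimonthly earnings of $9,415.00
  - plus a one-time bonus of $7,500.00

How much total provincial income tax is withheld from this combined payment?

$2,931.55

Provincial Income Tax: taxable = $9,415.00
  $504.84 + 19.24% × ($9,415.00 − $7,600.00) = $504.84 + 19.24% × $1,815.00 = $854.05
Supplemental (27.7% flat on bonus): 27.7% × $7,500.00 = $2,077.50
Total provincial income tax: $854.05 + $2,077.50 = $2,931.55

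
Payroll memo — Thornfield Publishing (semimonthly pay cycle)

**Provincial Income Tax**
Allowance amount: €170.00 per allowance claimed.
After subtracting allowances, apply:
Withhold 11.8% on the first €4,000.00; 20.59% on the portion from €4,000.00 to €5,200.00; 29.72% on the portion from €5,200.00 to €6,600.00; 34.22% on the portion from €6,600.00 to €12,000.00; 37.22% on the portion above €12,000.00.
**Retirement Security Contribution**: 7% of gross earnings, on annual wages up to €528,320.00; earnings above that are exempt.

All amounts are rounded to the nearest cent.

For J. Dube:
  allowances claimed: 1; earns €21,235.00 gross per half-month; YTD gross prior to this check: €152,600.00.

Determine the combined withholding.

Provincial Income Tax: taxable = €21,235.00 − 1×€170.00 = €21,065.00
  €2,983.04 + 37.22% × (€21,065.00 − €12,000.00) = €2,983.04 + 37.22% × €9,065.00 = €6,357.03
Retirement Security Contribution: 7% × €21,235.00 = €1,486.45
Total: €6,357.03 + €1,486.45 = €7,843.48

€7,843.48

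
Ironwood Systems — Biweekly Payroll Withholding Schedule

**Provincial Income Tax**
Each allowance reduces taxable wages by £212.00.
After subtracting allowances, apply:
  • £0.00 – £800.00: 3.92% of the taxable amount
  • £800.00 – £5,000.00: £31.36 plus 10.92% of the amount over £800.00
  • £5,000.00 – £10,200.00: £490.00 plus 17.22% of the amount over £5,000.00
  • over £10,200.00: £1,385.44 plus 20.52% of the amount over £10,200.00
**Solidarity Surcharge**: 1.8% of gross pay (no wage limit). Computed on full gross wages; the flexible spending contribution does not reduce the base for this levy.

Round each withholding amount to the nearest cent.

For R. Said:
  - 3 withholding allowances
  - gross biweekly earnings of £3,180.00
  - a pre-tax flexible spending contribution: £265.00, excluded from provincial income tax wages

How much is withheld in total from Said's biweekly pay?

Provincial Income Tax: taxable = £3,180.00 − £265.00 − 3×£212.00 = £2,279.00
  £31.36 + 10.92% × (£2,279.00 − £800.00) = £31.36 + 10.92% × £1,479.00 = £192.87
Solidarity Surcharge: 1.8% × £3,180.00 = £57.24
Total: £192.87 + £57.24 = £250.11

£250.11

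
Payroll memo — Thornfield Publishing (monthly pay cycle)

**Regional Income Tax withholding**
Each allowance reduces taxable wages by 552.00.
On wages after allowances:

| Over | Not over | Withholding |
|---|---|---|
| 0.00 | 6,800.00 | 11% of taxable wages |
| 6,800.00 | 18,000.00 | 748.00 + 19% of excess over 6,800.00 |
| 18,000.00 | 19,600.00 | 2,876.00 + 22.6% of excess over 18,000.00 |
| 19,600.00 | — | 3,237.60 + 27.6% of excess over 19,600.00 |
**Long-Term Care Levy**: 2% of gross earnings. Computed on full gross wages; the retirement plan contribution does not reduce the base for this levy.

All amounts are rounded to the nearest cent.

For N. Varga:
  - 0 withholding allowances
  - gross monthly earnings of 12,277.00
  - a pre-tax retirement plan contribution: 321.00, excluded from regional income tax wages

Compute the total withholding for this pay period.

Regional Income Tax: taxable = 12,277.00 − 321.00 = 11,956.00
  748.00 + 19% × (11,956.00 − 6,800.00) = 748.00 + 19% × 5,156.00 = 1,727.64
Long-Term Care Levy: 2% × 12,277.00 = 245.54
Total: 1,727.64 + 245.54 = 1,973.18

1,973.18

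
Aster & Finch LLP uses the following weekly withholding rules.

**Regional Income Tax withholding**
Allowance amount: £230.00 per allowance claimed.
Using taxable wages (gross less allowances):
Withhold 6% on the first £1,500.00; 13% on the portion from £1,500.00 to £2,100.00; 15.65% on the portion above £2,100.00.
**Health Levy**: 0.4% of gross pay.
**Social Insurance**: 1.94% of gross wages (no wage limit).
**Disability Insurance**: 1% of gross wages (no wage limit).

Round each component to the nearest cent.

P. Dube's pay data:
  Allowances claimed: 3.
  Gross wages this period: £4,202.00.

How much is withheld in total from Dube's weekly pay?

Regional Income Tax: taxable = £4,202.00 − 3×£230.00 = £3,512.00
  £168.00 + 15.65% × (£3,512.00 − £2,100.00) = £168.00 + 15.65% × £1,412.00 = £388.98
Health Levy: 0.4% × £4,202.00 = £16.81
Social Insurance: 1.94% × £4,202.00 = £81.52
Disability Insurance: 1% × £4,202.00 = £42.02
Total: £388.98 + £16.81 + £81.52 + £42.02 = £529.33

£529.33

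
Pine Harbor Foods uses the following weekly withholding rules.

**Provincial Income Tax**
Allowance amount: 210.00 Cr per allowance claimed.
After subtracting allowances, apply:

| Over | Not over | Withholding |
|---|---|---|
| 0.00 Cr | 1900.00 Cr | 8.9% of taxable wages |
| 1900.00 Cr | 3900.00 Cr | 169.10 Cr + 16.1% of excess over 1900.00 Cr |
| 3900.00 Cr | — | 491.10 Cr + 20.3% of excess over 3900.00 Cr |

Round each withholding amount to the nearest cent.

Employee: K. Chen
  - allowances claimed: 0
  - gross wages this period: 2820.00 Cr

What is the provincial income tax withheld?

317.22 Cr

Provincial Income Tax: taxable = 2820.00 Cr
  169.10 Cr + 16.1% × (2820.00 Cr − 1900.00 Cr) = 169.10 Cr + 16.1% × 920.00 Cr = 317.22 Cr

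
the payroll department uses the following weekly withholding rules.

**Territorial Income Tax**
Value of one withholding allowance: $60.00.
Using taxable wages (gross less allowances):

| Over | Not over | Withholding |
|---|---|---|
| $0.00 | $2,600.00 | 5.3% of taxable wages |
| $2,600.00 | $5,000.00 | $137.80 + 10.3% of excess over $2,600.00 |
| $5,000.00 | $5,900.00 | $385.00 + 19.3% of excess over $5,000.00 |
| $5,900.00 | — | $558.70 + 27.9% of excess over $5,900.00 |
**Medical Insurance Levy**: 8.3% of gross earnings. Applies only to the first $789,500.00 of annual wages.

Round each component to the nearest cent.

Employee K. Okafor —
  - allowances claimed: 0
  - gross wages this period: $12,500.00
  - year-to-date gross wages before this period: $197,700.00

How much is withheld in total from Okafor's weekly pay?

Territorial Income Tax: taxable = $12,500.00
  $558.70 + 27.9% × ($12,500.00 − $5,900.00) = $558.70 + 27.9% × $6,600.00 = $2,400.10
Medical Insurance Levy: 8.3% × $12,500.00 = $1,037.50
Total: $2,400.10 + $1,037.50 = $3,437.60

$3,437.60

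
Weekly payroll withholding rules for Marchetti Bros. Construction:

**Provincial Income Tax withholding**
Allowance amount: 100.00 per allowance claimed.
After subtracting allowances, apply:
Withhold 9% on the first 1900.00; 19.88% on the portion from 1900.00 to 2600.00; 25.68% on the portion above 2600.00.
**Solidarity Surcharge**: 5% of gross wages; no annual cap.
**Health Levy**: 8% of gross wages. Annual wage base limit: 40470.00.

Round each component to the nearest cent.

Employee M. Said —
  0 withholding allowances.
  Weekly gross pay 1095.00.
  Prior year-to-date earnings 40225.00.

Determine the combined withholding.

172.90

Provincial Income Tax: taxable = 1095.00
  9% × 1095.00 = 98.55
Solidarity Surcharge: 5% × 1095.00 = 54.75
Health Levy: cap 40470.00 − YTD 40225.00 = 245.00 subject; 8% × 245.00 = 19.60
Total: 98.55 + 54.75 + 19.60 = 172.90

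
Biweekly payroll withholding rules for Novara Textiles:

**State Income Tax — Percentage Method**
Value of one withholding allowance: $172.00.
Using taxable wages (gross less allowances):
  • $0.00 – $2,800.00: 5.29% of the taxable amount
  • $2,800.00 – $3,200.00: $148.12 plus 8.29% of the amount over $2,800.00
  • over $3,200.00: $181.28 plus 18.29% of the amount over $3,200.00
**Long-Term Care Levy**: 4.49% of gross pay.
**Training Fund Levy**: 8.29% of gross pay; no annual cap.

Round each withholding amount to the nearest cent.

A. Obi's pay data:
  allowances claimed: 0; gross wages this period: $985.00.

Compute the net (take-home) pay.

State Income Tax: taxable = $985.00
  5.29% × $985.00 = $52.11
Long-Term Care Levy: 4.49% × $985.00 = $44.23
Training Fund Levy: 8.29% × $985.00 = $81.66
Total withheld: $52.11 + $44.23 + $81.66 = $178.00
Net pay: $985.00 − $178.00 = $807.00

$807.00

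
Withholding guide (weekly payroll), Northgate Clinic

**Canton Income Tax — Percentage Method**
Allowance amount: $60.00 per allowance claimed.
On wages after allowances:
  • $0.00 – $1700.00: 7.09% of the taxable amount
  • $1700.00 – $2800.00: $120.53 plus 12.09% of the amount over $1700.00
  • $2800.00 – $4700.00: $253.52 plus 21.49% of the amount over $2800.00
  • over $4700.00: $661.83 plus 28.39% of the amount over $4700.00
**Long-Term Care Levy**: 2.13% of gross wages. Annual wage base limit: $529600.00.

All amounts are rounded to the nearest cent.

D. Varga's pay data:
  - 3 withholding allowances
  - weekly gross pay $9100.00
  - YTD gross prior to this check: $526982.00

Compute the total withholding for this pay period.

Canton Income Tax: taxable = $9100.00 − 3×$60.00 = $8920.00
  $661.83 + 28.39% × ($8920.00 − $4700.00) = $661.83 + 28.39% × $4220.00 = $1859.89
Long-Term Care Levy: cap $529600.00 − YTD $526982.00 = $2618.00 subject; 2.13% × $2618.00 = $55.76
Total: $1859.89 + $55.76 = $1915.65

$1915.65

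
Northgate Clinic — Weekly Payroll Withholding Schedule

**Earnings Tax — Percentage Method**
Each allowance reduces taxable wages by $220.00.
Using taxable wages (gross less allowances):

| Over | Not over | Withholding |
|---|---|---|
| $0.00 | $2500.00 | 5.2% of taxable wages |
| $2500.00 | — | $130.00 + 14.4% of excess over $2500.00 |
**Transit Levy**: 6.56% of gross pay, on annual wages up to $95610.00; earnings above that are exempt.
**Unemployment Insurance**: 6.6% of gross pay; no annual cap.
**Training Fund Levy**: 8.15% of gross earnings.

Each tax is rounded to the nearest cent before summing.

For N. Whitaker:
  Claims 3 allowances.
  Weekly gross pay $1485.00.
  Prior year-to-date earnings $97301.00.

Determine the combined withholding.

Earnings Tax: taxable = $1485.00 − 3×$220.00 = $825.00
  5.2% × $825.00 = $42.90
Transit Levy: YTD $97301.00 ≥ cap $95610.00 → $0.00
Unemployment Insurance: 6.6% × $1485.00 = $98.01
Training Fund Levy: 8.15% × $1485.00 = $121.03
Total: $42.90 + $0.00 + $98.01 + $121.03 = $261.94

$261.94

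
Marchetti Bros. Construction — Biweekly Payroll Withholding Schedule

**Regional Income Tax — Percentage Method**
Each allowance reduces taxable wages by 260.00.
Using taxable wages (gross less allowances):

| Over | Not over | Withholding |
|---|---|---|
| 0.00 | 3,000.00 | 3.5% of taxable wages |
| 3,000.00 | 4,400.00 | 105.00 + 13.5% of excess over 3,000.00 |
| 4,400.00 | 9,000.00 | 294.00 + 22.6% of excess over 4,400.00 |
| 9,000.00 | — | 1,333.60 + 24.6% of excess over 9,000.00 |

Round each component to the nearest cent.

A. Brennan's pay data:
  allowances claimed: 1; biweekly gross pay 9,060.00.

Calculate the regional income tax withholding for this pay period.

1,288.40

Regional Income Tax: taxable = 9,060.00 − 1×260.00 = 8,800.00
  294.00 + 22.6% × (8,800.00 − 4,400.00) = 294.00 + 22.6% × 4,400.00 = 1,288.40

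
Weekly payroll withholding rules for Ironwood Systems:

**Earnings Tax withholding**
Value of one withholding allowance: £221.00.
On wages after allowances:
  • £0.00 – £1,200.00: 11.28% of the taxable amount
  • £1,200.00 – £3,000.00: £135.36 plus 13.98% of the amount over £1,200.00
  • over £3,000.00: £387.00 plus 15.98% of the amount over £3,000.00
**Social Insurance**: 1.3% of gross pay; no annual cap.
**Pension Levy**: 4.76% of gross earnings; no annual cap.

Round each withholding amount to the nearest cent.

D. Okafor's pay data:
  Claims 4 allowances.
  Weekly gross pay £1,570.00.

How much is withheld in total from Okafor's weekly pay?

Earnings Tax: taxable = £1,570.00 − 4×£221.00 = £686.00
  11.28% × £686.00 = £77.38
Social Insurance: 1.3% × £1,570.00 = £20.41
Pension Levy: 4.76% × £1,570.00 = £74.73
Total: £77.38 + £20.41 + £74.73 = £172.52

£172.52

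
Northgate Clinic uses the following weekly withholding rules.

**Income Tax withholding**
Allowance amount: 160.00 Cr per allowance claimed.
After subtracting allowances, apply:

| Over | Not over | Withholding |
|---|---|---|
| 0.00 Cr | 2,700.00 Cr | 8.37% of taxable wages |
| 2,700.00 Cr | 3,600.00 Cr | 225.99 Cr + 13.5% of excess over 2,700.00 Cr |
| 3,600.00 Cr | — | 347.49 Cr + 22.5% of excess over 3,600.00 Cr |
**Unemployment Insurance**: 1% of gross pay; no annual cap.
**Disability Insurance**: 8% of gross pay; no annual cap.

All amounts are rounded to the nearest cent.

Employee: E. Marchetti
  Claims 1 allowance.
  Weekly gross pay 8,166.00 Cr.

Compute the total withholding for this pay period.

Income Tax: taxable = 8,166.00 Cr − 1×160.00 Cr = 8,006.00 Cr
  347.49 Cr + 22.5% × (8,006.00 Cr − 3,600.00 Cr) = 347.49 Cr + 22.5% × 4,406.00 Cr = 1,338.84 Cr
Unemployment Insurance: 1% × 8,166.00 Cr = 81.66 Cr
Disability Insurance: 8% × 8,166.00 Cr = 653.28 Cr
Total: 1,338.84 Cr + 81.66 Cr + 653.28 Cr = 2,073.78 Cr

2,073.78 Cr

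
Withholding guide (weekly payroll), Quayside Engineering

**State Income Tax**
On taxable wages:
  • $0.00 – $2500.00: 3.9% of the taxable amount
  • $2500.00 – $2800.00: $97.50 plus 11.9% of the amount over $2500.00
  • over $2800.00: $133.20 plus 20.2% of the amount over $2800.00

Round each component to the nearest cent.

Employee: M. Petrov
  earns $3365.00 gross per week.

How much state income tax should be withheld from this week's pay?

$247.33

State Income Tax: taxable = $3365.00
  $133.20 + 20.2% × ($3365.00 − $2800.00) = $133.20 + 20.2% × $565.00 = $247.33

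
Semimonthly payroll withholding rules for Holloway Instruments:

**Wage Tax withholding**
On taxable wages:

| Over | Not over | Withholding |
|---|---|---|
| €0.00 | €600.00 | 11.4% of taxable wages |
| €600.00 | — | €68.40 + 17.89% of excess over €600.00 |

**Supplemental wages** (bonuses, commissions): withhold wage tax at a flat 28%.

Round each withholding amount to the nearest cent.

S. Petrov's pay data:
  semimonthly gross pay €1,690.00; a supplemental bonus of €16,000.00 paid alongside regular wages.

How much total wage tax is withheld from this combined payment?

€4,743.40

Wage Tax: taxable = €1,690.00
  €68.40 + 17.89% × (€1,690.00 − €600.00) = €68.40 + 17.89% × €1,090.00 = €263.40
Supplemental (28% flat on bonus): 28% × €16,000.00 = €4,480.00
Total wage tax: €263.40 + €4,480.00 = €4,743.40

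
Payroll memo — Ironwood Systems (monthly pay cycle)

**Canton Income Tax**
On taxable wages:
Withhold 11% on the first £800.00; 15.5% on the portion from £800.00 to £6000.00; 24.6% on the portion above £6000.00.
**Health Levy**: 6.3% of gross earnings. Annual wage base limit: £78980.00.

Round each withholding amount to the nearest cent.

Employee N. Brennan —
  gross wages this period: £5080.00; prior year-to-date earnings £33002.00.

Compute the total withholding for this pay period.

£1071.44

Canton Income Tax: taxable = £5080.00
  £88.00 + 15.5% × (£5080.00 − £800.00) = £88.00 + 15.5% × £4280.00 = £751.40
Health Levy: 6.3% × £5080.00 = £320.04
Total: £751.40 + £320.04 = £1071.44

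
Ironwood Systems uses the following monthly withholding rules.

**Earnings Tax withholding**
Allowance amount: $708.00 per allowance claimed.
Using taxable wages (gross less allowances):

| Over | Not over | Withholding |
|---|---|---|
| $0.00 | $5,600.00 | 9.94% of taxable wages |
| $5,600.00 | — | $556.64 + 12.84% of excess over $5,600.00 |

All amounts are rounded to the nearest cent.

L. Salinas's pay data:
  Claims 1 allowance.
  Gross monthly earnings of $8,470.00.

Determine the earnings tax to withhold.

$834.24

Earnings Tax: taxable = $8,470.00 − 1×$708.00 = $7,762.00
  $556.64 + 12.84% × ($7,762.00 − $5,600.00) = $556.64 + 12.84% × $2,162.00 = $834.24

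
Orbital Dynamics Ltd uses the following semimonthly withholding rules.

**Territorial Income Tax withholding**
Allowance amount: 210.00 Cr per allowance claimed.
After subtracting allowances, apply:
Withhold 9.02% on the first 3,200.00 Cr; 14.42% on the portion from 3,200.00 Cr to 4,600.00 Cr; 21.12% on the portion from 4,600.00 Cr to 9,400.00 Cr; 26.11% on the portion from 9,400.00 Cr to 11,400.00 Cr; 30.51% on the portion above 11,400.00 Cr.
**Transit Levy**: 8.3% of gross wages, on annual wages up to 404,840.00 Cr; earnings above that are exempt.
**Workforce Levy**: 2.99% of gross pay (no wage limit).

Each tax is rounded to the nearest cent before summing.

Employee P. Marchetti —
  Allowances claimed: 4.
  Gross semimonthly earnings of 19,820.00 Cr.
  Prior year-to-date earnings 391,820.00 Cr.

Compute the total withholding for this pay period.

Territorial Income Tax: taxable = 19,820.00 Cr − 4×210.00 Cr = 18,980.00 Cr
  2,026.48 Cr + 30.51% × (18,980.00 Cr − 11,400.00 Cr) = 2,026.48 Cr + 30.51% × 7,580.00 Cr = 4,339.14 Cr
Transit Levy: cap 404,840.00 Cr − YTD 391,820.00 Cr = 13,020.00 Cr subject; 8.3% × 13,020.00 Cr = 1,080.66 Cr
Workforce Levy: 2.99% × 19,820.00 Cr = 592.62 Cr
Total: 4,339.14 Cr + 1,080.66 Cr + 592.62 Cr = 6,012.42 Cr

6,012.42 Cr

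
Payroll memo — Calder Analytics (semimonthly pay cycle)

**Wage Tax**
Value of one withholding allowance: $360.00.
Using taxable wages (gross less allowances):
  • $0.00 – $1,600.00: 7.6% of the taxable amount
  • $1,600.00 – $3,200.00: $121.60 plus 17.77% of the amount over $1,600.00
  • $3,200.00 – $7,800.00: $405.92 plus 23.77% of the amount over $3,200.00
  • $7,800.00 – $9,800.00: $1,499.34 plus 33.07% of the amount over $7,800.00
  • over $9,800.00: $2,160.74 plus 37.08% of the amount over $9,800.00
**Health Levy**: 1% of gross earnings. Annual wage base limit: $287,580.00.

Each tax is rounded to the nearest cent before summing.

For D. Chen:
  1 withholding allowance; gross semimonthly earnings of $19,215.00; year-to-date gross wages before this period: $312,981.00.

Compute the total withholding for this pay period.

$5,518.33

Wage Tax: taxable = $19,215.00 − 1×$360.00 = $18,855.00
  $2,160.74 + 37.08% × ($18,855.00 − $9,800.00) = $2,160.74 + 37.08% × $9,055.00 = $5,518.33
Health Levy: YTD $312,981.00 ≥ cap $287,580.00 → $0.00
Total: $5,518.33 + $0.00 = $5,518.33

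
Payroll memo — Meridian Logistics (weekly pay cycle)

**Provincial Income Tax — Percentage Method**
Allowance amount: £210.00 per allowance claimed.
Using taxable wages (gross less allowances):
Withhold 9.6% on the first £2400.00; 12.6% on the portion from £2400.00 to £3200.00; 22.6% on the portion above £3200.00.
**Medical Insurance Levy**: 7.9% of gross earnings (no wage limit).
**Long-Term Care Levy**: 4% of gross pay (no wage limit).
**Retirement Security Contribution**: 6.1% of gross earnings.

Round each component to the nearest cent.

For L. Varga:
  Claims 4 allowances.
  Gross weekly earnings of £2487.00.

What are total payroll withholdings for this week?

£605.77

Provincial Income Tax: taxable = £2487.00 − 4×£210.00 = £1647.00
  9.6% × £1647.00 = £158.11
Medical Insurance Levy: 7.9% × £2487.00 = £196.47
Long-Term Care Levy: 4% × £2487.00 = £99.48
Retirement Security Contribution: 6.1% × £2487.00 = £151.71
Total: £158.11 + £196.47 + £99.48 + £151.71 = £605.77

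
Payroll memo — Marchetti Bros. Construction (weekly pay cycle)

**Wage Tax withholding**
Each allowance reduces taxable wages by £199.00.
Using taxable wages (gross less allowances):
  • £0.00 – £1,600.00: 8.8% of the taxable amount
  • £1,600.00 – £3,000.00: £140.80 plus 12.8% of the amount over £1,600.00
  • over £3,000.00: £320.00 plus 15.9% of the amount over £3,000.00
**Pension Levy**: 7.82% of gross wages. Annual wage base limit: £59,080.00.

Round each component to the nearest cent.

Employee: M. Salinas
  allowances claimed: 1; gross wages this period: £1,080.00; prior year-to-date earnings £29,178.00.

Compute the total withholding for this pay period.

Wage Tax: taxable = £1,080.00 − 1×£199.00 = £881.00
  8.8% × £881.00 = £77.53
Pension Levy: 7.82% × £1,080.00 = £84.46
Total: £77.53 + £84.46 = £161.99

£161.99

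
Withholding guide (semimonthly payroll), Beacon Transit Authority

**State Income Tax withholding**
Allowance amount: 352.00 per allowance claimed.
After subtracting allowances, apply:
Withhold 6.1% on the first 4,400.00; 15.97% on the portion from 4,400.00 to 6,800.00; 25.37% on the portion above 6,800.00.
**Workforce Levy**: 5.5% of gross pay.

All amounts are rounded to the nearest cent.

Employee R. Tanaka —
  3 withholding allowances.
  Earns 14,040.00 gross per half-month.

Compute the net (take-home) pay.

11,047.24

State Income Tax: taxable = 14,040.00 − 3×352.00 = 12,984.00
  651.68 + 25.37% × (12,984.00 − 6,800.00) = 651.68 + 25.37% × 6,184.00 = 2,220.56
Workforce Levy: 5.5% × 14,040.00 = 772.20
Total withheld: 2,220.56 + 772.20 = 2,992.76
Net pay: 14,040.00 − 2,992.76 = 11,047.24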